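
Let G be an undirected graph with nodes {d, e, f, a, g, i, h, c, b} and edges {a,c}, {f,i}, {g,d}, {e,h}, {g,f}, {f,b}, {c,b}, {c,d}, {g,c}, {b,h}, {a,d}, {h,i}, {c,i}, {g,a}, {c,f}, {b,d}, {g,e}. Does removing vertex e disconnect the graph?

No

Deleting e leaves 1 component (was 1) (its neighbors g, h remain connected to each other), so e is not a cut vertex.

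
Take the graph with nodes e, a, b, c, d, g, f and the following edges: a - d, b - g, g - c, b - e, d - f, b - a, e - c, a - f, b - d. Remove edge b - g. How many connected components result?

b and g are still connected via b-e-c-g, so the component count stays at 1.

1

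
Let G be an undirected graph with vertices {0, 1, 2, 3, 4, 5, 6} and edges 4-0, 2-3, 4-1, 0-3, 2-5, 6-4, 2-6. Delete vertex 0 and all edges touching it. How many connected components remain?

1

With 0 gone, the remaining components are: {1, 2, 3, 4, 5, 6}.
That is 1 component.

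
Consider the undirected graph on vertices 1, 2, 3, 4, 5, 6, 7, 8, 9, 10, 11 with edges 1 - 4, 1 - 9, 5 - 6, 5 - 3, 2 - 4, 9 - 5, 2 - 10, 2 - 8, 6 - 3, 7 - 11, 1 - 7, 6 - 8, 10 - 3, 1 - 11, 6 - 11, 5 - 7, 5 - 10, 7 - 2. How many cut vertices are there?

0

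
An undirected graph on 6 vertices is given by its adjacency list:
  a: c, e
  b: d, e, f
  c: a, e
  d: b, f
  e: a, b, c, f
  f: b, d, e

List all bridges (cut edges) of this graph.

none

The edges on the cycle e-c-a-e are not bridges since each lies on that cycle.
Every edge lies on some cycle, so there are no bridges.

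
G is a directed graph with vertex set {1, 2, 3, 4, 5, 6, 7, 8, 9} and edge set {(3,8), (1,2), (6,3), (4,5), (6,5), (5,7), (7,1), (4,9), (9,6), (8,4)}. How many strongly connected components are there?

{3, 4, 6, 8, 9} are all mutually reachable — one SCC of size 5.
{2} is an SCC by itself.
{1} is an SCC by itself.
{7} is an SCC by itself.
{5} is an SCC by itself.
That gives 5 strongly connected components.

5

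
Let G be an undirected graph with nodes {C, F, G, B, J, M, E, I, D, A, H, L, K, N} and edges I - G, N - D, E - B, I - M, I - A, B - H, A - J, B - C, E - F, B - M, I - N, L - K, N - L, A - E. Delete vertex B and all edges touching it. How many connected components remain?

With B gone, the remaining components are: {C}; {H}; {A, D, E, F, G, I, J, K, L, M, N}.
That is 3 components.

3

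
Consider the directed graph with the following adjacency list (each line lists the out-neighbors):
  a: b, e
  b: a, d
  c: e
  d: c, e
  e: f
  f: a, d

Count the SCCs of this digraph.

1

{a, b, c, d, e, f} are all mutually reachable — one SCC of size 6.
That gives 1 strongly connected component.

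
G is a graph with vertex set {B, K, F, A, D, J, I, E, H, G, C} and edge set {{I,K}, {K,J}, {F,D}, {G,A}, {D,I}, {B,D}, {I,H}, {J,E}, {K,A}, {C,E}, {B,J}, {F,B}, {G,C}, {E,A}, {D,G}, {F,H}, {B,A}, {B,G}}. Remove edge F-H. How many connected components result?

F and H are still connected via F-D-I-H, so the component count stays at 1.

1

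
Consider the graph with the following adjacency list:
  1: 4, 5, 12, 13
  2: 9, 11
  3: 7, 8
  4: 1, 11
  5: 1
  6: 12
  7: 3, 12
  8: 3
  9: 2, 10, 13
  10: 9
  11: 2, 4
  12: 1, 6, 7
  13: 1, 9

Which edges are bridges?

1-12, 1-5, 10-9, 12-6, 12-7, 3-7, 3-8

The edges on the cycle 4-11-2-9-13-1-4 are not bridges since each lies on that cycle.
But removing 5-1 disconnects 5 from 1; removing 10-9 disconnects 10 from 9; removing 3-7 disconnects 3 from 7; removing 12-7 disconnects 12 from 7 — these are bridges.
In total 7 edges are bridges.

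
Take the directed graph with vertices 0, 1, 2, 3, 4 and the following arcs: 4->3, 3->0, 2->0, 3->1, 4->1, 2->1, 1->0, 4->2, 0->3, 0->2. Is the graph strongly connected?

There is no directed path from 1 to 4, so the graph is not strongly connected.

No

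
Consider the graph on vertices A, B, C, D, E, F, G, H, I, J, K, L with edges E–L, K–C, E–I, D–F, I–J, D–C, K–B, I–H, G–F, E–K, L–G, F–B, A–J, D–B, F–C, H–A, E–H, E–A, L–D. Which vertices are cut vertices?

E

Removing E increases the component count from 1 to 2, so E is a cut vertex.
By contrast removing F leaves 1 component; it is not a cut vertex. No other vertex is a cut vertex either.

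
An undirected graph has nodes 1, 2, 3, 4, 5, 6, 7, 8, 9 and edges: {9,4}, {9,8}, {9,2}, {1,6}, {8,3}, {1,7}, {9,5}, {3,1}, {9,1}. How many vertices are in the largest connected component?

9

Starting from 1 we can reach 1, 2, 3, 4, 5, 6, 7, 8, 9. That is one component of size 9.
The largest has 9 vertices.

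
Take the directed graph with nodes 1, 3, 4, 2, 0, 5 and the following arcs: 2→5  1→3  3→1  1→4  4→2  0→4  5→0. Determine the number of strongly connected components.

{0, 2, 4, 5} are all mutually reachable — one SCC of size 4.
{1, 3} are all mutually reachable — one SCC of size 2.
That gives 2 strongly connected components.

2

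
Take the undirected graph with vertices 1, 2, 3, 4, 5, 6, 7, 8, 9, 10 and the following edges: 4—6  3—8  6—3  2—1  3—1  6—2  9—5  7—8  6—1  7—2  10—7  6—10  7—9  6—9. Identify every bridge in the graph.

4-6, 5-9

The edges on the cycle 6-10-7-8-3-6 are not bridges since each lies on that cycle.
But removing 6—4 disconnects 6 from 4; removing 5—9 disconnects 5 from 9 — these are bridges.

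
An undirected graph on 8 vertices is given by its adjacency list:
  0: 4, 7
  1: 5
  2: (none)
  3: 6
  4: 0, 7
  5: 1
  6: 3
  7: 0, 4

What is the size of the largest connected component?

3

2 is isolated — a component by itself.
Starting from 1 we can reach 1, 5. That is one component of size 2.
Starting from 3 we can reach 3, 6. That is one component of size 2.
Starting from 0 we can reach 0, 4, 7. That is one component of size 3.
The largest has 3 vertices.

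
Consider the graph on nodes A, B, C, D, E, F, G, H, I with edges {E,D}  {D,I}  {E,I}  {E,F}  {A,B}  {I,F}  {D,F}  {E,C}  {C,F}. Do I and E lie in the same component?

From I we can reach C, D, E, F, I, which includes E.

Yes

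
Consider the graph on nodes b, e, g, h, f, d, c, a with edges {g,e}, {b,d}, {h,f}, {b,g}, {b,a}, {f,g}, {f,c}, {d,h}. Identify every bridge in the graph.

a-b, c-f, e-g

The edges on the cycle b-d-h-f-g-b are not bridges since each lies on that cycle.
But removing g–e disconnects g from e; removing f–c disconnects f from c; removing b–a disconnects b from a — these are bridges.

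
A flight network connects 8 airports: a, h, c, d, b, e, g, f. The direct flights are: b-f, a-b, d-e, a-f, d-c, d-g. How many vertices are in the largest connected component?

4

h is isolated — a component by itself.
Starting from a we can reach a, b, f. That is one component of size 3.
Starting from c we can reach c, d, e, g. That is one component of size 4.
The largest has 4 vertices.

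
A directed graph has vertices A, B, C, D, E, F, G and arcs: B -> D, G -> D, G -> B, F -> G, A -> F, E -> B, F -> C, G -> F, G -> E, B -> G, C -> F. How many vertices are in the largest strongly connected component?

5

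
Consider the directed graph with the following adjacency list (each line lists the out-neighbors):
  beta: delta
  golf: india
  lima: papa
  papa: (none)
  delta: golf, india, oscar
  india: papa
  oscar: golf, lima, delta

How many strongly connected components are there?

6

{delta, oscar} are all mutually reachable — one SCC of size 2.
{papa} is an SCC by itself.
{beta} is an SCC by itself.
{golf} is an SCC by itself.
{lima} is an SCC by itself.
(and 1 more singleton SCC)
That gives 6 strongly connected components.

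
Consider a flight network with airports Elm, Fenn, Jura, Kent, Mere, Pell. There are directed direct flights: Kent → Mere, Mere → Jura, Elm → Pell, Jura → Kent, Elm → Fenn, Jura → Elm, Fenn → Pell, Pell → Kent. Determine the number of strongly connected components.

1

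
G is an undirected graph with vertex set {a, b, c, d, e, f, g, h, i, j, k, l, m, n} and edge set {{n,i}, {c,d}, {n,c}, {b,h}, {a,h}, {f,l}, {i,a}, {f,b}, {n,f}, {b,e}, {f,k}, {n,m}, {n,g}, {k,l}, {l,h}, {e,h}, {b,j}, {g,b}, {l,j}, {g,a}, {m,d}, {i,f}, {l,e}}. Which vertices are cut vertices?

n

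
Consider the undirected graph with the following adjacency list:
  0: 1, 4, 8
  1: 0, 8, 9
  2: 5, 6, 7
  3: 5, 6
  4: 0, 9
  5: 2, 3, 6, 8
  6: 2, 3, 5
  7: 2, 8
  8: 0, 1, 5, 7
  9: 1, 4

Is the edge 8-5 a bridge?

No

After removing 8-5, the path 8-7-2-5 still connects them, so the edge is not a bridge.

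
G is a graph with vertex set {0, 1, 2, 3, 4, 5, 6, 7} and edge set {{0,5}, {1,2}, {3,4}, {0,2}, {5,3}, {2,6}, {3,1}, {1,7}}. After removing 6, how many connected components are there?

With 6 gone, the remaining components are: {0, 1, 2, 3, 4, 5, 7}.
That is 1 component.

1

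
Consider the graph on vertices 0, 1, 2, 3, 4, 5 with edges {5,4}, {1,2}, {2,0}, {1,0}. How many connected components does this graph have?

3

3 is isolated — a component by itself.
Starting from 4 we can reach 4, 5. That is one component of size 2.
Starting from 0 we can reach 0, 1, 2. That is one component of size 3.
Total: 3 components.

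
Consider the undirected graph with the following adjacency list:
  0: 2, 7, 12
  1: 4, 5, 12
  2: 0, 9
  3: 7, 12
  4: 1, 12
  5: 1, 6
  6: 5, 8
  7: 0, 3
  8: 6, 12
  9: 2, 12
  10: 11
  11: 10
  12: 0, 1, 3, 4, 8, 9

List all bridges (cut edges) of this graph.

The edges on the cycle 12-8-6-5-1-12 are not bridges since each lies on that cycle.
But removing 11-10 disconnects 11 from 10 — this is a bridge.

10-11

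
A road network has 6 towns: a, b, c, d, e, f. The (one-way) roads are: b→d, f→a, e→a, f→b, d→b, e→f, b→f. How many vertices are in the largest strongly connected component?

3

{b, d, f} are all mutually reachable — one SCC of size 3.
{e} is an SCC by itself.
{c} is an SCC by itself.
{a} is an SCC by itself.
The largest has 3 vertices.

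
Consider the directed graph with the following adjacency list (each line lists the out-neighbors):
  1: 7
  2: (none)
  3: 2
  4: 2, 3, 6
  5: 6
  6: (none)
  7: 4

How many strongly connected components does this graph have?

7

{7} is an SCC by itself.
{1} is an SCC by itself.
{4} is an SCC by itself.
{6} is an SCC by itself.
{2} is an SCC by itself.
(and 2 more singleton SCCs)
That gives 7 strongly connected components.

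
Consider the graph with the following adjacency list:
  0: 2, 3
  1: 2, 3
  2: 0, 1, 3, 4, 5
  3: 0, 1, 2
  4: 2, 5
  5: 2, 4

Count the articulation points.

Removing 2 increases the component count from 1 to 2, so 2 is a cut vertex.
By contrast removing 5 leaves 1 component; it is not a cut vertex. No other vertex is a cut vertex either.

1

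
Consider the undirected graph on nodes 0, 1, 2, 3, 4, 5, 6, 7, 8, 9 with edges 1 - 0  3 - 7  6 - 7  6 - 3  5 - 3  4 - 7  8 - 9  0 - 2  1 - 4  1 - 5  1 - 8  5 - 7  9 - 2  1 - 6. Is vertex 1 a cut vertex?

Deleting 1 raises the number of components from 1 to 2, so 1 is a cut vertex.

Yes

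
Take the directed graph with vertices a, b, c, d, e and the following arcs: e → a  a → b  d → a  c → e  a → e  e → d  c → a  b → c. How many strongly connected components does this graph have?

1

{a, b, c, d, e} are all mutually reachable — one SCC of size 5.
That gives 1 strongly connected component.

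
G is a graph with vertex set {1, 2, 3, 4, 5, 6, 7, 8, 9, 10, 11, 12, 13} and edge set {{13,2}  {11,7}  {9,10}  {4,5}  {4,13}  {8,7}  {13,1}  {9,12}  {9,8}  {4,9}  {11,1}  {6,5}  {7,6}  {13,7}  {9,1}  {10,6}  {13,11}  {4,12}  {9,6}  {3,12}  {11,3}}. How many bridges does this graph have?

1

The edges on the cycle 4-9-8-7-11-13-4 are not bridges since each lies on that cycle.
But removing 13–2 disconnects 13 from 2 — this is a bridge.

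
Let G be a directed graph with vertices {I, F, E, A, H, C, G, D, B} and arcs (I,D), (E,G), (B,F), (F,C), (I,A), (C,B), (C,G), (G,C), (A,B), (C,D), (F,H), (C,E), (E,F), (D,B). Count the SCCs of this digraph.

4

{B, C, D, E, F, G} are all mutually reachable — one SCC of size 6.
{A} is an SCC by itself.
{H} is an SCC by itself.
{I} is an SCC by itself.
That gives 4 strongly connected components.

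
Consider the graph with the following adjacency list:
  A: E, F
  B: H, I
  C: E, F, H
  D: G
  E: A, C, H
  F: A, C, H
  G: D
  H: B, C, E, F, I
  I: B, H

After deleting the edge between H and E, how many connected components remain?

2

H and E are still connected via H-C-E, so the component count stays at 2.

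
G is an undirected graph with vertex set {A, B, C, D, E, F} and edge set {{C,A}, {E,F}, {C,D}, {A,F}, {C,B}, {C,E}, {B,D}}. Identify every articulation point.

C

Removing C increases the component count from 1 to 2, so C is a cut vertex.
By contrast removing F leaves 1 component; it is not a cut vertex. No other vertex is a cut vertex either.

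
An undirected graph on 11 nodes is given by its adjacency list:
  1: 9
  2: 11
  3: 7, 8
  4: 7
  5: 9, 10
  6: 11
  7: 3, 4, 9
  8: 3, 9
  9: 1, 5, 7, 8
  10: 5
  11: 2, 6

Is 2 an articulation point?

No

Deleting 2 leaves 2 components (was 2), so 2 is not a cut vertex.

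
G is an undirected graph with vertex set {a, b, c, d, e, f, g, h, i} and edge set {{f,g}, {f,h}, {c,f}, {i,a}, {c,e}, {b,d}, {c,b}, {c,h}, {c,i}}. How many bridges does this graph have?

The edges on the cycle c-f-h-c are not bridges since each lies on that cycle.
But removing b-d disconnects b from d; removing a-i disconnects a from i; removing b-c disconnects b from c; removing e-c disconnects e from c — these are bridges.
In total 6 edges are bridges.

6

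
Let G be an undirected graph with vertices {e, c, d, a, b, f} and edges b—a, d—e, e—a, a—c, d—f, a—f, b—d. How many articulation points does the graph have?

1

Removing a increases the component count from 1 to 2, so a is a cut vertex.
By contrast removing e leaves 1 component; it is not a cut vertex. No other vertex is a cut vertex either.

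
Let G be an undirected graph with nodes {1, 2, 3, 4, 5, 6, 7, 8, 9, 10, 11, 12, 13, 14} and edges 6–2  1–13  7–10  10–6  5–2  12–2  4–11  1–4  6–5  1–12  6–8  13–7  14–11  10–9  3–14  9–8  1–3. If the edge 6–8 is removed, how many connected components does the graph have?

1

6 and 8 are still connected via 6-10-9-8, so the component count stays at 1.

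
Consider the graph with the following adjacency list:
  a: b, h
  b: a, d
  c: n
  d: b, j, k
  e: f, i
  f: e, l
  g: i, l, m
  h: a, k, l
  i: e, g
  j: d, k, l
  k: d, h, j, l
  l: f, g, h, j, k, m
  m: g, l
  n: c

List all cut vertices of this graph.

l

Removing l increases the component count from 2 to 3, so l is a cut vertex.
By contrast removing b leaves 2 components; it is not a cut vertex. No other vertex is a cut vertex either.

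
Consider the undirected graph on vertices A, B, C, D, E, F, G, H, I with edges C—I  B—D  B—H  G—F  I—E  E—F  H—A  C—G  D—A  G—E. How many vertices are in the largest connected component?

5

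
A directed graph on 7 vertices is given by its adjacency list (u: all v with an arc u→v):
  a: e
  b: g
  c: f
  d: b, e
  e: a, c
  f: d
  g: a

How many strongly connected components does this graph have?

1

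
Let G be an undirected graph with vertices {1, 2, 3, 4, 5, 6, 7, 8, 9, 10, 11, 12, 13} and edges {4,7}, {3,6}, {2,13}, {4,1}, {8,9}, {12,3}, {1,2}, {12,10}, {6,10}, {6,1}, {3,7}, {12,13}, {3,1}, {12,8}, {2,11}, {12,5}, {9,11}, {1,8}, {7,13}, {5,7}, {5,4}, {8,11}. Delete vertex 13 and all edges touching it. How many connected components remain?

1

With 13 gone, the remaining components are: {1, 2, 3, 4, 5, 6, 7, 8, 9, 10, 11, 12}.
That is 1 component.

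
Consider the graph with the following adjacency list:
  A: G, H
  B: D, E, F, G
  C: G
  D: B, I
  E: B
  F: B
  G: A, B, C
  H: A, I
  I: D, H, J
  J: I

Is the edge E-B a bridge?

Removing E-B leaves no path between E and B: the component count goes from 1 to 2. So it is a bridge.

Yes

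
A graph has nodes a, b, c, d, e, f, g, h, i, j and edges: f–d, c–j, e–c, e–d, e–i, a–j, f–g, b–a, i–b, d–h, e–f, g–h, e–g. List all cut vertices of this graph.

Removing e increases the component count from 1 to 2, so e is a cut vertex.
By contrast removing h leaves 1 component; it is not a cut vertex. No other vertex is a cut vertex either.

e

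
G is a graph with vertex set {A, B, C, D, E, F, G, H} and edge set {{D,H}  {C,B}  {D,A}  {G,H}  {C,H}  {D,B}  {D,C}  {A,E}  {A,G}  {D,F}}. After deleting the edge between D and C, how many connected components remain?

1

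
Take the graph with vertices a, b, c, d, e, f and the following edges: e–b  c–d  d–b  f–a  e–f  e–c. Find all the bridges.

The edges on the cycle e-c-d-b-e are not bridges since each lies on that cycle.
But removing f–a disconnects f from a; removing e–f disconnects e from f — these are bridges.

a-f, e-f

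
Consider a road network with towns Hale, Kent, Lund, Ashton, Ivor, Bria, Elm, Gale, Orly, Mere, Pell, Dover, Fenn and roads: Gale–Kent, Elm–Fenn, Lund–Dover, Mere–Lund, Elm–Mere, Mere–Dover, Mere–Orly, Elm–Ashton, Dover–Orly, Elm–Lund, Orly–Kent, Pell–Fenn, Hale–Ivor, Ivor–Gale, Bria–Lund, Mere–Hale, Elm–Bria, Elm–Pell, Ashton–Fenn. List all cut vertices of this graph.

Elm

Removing Elm increases the component count from 1 to 2, so Elm is a cut vertex.
By contrast removing Kent leaves 1 component; it is not a cut vertex. No other vertex is a cut vertex either.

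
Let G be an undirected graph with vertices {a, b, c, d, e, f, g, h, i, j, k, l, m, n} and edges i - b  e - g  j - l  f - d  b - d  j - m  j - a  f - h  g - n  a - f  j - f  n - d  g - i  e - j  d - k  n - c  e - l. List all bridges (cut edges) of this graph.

The edges on the cycle g-i-b-d-n-g are not bridges since each lies on that cycle.
But removing h - f disconnects h from f; removing m - j disconnects m from j; removing c - n disconnects c from n; removing k - d disconnects k from d — these are bridges.

c-n, d-k, f-h, j-m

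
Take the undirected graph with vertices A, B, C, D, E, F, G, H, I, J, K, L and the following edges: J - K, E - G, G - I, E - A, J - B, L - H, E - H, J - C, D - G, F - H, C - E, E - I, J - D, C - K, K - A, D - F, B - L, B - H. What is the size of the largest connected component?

12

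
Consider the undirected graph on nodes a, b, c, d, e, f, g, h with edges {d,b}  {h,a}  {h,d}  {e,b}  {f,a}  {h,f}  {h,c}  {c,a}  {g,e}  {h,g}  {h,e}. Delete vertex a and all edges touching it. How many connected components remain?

With a gone, the remaining components are: {b, c, d, e, f, g, h}.
That is 1 component.

1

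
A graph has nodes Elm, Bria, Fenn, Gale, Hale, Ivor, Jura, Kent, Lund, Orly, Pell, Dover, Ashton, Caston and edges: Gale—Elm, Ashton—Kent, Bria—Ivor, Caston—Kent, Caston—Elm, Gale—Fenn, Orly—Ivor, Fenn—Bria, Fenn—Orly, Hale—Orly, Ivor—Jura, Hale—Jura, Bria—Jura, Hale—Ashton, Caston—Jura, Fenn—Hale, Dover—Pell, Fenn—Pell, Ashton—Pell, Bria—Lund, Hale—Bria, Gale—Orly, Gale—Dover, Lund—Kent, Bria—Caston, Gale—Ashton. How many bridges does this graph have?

The edges on the cycle Fenn-Hale-Bria-Fenn are not bridges since each lies on that cycle.
Every edge lies on some cycle, so there are no bridges.

0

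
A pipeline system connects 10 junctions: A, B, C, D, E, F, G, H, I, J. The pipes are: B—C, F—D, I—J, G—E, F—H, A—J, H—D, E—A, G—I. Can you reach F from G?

The component containing G is {A, E, G, I, J}, and F is not in it.

No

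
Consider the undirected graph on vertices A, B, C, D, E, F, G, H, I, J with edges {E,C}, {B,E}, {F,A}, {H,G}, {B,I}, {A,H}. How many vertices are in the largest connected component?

J is isolated — a component by itself.
D is isolated — a component by itself.
Starting from B we can reach B, C, E, I. That is one component of size 4.
Starting from A we can reach A, F, G, H. That is one component of size 4.
The largest has 4 vertices.

4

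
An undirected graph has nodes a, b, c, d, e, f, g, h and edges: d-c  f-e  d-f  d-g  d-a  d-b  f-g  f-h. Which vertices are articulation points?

d, f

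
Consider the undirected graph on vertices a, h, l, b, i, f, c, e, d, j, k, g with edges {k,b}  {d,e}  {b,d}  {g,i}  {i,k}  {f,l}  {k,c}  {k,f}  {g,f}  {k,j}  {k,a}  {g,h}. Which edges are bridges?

The edges on the cycle g-i-k-f-g are not bridges since each lies on that cycle.
But removing c–k disconnects c from k; removing k–a disconnects k from a; removing k–j disconnects k from j; removing g–h disconnects g from h — these are bridges.
In total 8 edges are bridges.

a-k, b-d, b-k, c-k, d-e, f-l, g-h, j-k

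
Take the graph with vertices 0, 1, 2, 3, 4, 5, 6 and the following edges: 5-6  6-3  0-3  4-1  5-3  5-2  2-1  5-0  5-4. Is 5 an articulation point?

Yes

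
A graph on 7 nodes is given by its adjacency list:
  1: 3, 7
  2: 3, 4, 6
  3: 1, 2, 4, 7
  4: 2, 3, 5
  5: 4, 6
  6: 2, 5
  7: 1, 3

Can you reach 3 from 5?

Yes

From 5 we can reach 1, 2, 3, 4, 5, 6, 7, which includes 3.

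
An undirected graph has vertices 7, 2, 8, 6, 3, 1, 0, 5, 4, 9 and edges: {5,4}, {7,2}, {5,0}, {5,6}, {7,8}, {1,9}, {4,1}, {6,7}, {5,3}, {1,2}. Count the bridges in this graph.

4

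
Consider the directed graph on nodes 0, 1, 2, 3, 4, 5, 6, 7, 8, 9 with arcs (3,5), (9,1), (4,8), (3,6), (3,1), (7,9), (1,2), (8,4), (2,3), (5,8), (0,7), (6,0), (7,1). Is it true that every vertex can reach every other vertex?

There is no directed path from 5 to 6, so the graph is not strongly connected.

No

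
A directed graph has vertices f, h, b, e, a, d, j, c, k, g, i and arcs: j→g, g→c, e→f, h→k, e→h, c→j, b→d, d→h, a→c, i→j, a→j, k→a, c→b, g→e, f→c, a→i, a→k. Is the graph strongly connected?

Yes

From a we can reach every vertex (a, b, c, d, e, f, g, h, i, j, k), and every vertex can reach a (a, b, c, d, e, f, g, h, i, j, k). So the whole graph is one strongly connected component.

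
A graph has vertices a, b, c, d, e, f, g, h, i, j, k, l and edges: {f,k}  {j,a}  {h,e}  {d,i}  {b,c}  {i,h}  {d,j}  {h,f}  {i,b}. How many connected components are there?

3

g is isolated — a component by itself.
l is isolated — a component by itself.
Starting from a we can reach a, b, c, d, e, f, h, i, j, k. That is one component of size 10.
Total: 3 components.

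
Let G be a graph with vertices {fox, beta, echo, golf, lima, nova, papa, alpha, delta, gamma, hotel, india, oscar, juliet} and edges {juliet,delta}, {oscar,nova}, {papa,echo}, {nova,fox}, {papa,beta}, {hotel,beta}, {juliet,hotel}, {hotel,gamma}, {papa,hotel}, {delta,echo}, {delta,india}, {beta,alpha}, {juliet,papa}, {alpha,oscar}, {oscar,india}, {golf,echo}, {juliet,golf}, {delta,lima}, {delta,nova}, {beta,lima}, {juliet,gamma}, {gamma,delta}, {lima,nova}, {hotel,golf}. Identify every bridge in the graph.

fox-nova

The edges on the cycle juliet-papa-hotel-juliet are not bridges since each lies on that cycle.
But removing nova-fox disconnects nova from fox — this is a bridge.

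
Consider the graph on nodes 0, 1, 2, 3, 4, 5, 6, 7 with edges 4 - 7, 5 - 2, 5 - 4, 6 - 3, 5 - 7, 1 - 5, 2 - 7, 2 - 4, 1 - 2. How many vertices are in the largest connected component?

0 is isolated — a component by itself.
Starting from 3 we can reach 3, 6. That is one component of size 2.
Starting from 1 we can reach 1, 2, 4, 5, 7. That is one component of size 5.
The largest has 5 vertices.

5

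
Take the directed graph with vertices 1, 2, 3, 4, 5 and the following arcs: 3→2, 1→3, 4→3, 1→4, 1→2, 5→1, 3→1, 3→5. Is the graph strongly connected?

No

There is no directed path from 2 to 3, so the graph is not strongly connected.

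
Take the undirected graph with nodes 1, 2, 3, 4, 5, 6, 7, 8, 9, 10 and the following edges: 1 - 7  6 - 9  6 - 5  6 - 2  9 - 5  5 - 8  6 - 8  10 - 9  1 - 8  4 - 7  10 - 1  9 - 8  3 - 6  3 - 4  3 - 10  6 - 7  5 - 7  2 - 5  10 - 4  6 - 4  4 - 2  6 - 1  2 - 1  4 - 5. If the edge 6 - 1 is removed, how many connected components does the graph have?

6 and 1 are still connected via 6-2-1, so the component count stays at 1.

1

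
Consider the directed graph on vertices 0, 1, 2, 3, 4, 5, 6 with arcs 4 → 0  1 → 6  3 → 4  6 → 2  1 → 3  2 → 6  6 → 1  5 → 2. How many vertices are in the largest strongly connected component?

3

{1, 2, 6} are all mutually reachable — one SCC of size 3.
{3} is an SCC by itself.
{5} is an SCC by itself.
{4} is an SCC by itself.
{0} is an SCC by itself.
The largest has 3 vertices.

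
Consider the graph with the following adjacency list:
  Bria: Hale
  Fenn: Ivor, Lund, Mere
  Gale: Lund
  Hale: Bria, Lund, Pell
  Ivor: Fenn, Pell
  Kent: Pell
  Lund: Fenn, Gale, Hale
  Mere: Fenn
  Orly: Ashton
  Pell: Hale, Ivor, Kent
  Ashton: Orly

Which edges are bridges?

Ashton-Orly, Bria-Hale, Fenn-Mere, Gale-Lund, Kent-Pell

The edges on the cycle Hale-Lund-Fenn-Ivor-Pell-Hale are not bridges since each lies on that cycle.
But removing Pell-Kent disconnects Pell from Kent; removing Lund-Gale disconnects Lund from Gale; removing Orly-Ashton disconnects Orly from Ashton; removing Fenn-Mere disconnects Fenn from Mere — these are bridges.
In total 5 edges are bridges.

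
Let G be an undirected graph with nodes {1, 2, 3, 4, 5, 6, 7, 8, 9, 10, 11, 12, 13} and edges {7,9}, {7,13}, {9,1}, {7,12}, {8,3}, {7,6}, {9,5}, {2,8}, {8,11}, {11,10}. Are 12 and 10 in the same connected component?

No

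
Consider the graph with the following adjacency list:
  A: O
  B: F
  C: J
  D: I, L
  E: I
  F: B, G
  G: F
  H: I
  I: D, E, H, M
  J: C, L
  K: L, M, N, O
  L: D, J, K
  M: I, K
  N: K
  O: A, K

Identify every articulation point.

Removing F increases the component count from 2 to 3, so F is a cut vertex.
Removing I increases the component count from 2 to 4, so I is a cut vertex.
Removing J increases the component count from 2 to 3, so J is a cut vertex.
Likewise K, L, O are cut vertices.
By contrast removing G leaves 2 components; it is not a cut vertex. No other vertex is a cut vertex either.

F, I, J, K, L, O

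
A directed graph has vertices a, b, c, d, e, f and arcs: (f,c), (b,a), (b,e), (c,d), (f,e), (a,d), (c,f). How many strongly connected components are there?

5

{c, f} are all mutually reachable — one SCC of size 2.
{a} is an SCC by itself.
{e} is an SCC by itself.
{b} is an SCC by itself.
{d} is an SCC by itself.
That gives 5 strongly connected components.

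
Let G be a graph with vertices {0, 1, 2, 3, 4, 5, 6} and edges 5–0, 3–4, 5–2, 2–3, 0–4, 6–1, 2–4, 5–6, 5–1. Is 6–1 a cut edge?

No

After removing 6–1, the path 6-5-1 still connects them, so the edge is not a bridge.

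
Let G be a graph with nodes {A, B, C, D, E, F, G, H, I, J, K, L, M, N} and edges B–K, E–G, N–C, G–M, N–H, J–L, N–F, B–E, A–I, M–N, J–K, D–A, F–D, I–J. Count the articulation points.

2

Removing J increases the component count from 1 to 2, so J is a cut vertex.
Removing N increases the component count from 1 to 3, so N is a cut vertex.
By contrast removing D leaves 1 component; it is not a cut vertex. No other vertex is a cut vertex either.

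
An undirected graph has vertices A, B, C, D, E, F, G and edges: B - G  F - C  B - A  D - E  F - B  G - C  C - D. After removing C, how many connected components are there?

2

With C gone, the remaining components are: {D, E}; {A, B, F, G}.
That is 2 components.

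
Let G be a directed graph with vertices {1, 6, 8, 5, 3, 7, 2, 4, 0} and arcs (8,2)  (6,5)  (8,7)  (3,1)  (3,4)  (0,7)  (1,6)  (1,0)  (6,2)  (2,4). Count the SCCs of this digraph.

9

{7} is an SCC by itself.
{6} is an SCC by itself.
{0} is an SCC by itself.
{3} is an SCC by itself.
{5} is an SCC by itself.
(and 4 more singleton SCCs)
That gives 9 strongly connected components.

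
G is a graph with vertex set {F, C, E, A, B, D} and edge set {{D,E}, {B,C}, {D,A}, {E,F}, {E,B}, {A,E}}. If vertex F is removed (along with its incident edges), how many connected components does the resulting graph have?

1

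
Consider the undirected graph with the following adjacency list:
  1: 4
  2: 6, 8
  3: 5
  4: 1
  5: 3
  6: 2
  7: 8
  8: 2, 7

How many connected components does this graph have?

3

Starting from 3 we can reach 3, 5. That is one component of size 2.
Starting from 1 we can reach 1, 4. That is one component of size 2.
Starting from 2 we can reach 2, 6, 7, 8. That is one component of size 4.
Total: 3 components.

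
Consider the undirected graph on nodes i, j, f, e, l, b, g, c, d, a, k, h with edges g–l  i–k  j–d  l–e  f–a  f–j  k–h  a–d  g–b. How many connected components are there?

c is isolated — a component by itself.
Starting from h we can reach h, i, k. That is one component of size 3.
Starting from b we can reach b, e, g, l. That is one component of size 4.
Starting from a we can reach a, d, f, j. That is one component of size 4.
Total: 4 components.

4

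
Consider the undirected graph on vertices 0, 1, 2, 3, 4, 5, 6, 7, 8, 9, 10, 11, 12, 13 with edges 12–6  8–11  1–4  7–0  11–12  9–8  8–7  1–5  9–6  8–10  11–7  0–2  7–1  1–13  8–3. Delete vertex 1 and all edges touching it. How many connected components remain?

With 1 gone, the remaining components are: {13}; {4}; {5}; {0, 2, 3, 6, 7, 8, 9, 10, 11, 12}.
That is 4 components.

4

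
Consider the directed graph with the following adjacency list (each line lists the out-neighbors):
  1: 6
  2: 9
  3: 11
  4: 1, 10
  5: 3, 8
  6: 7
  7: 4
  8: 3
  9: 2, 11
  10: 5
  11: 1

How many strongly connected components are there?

{1, 3, 4, 5, 6, 7, 8, 10, 11} are all mutually reachable — one SCC of size 9.
{2, 9} are all mutually reachable — one SCC of size 2.
That gives 2 strongly connected components.

2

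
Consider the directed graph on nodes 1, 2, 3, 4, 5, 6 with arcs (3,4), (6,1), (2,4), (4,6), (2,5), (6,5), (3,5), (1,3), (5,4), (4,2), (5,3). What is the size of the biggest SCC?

6

{1, 2, 3, 4, 5, 6} are all mutually reachable — one SCC of size 6.
The largest has 6 vertices.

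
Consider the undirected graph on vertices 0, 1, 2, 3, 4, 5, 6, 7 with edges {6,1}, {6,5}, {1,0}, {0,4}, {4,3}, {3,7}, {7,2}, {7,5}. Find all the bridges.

2-7

The edges on the cycle 6-1-0-4-3-7-5-6 are not bridges since each lies on that cycle.
But removing 7-2 disconnects 7 from 2 — this is a bridge.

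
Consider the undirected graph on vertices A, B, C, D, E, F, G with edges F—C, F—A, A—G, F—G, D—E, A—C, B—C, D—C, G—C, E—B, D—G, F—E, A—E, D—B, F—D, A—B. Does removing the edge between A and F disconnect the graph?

No

After removing A—F, the path A-E-F still connects them, so the edge is not a bridge.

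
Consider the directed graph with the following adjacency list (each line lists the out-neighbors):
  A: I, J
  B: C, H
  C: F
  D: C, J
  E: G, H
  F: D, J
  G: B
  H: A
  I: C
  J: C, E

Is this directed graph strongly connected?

From B we can reach every vertex (A, B, C, D, E, F, G, H, I, J), and every vertex can reach B (A, B, C, D, E, F, G, H, I, J). So the whole graph is one strongly connected component.

Yes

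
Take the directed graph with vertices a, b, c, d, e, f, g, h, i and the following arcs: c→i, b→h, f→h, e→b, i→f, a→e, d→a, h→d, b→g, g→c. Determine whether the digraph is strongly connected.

From f we can reach every vertex (a, b, c, d, e, f, g, h, i), and every vertex can reach f (a, b, c, d, e, f, g, h, i). So the whole graph is one strongly connected component.

Yes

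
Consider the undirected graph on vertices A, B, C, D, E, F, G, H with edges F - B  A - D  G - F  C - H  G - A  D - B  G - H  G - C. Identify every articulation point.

G

Removing G increases the component count from 2 to 3, so G is a cut vertex.
By contrast removing A leaves 2 components; it is not a cut vertex. No other vertex is a cut vertex either.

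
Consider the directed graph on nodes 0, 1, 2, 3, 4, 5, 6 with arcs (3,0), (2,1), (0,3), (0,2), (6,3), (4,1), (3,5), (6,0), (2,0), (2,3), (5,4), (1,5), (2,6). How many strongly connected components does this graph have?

{0, 2, 3, 6} are all mutually reachable — one SCC of size 4.
{1, 4, 5} are all mutually reachable — one SCC of size 3.
That gives 2 strongly connected components.

2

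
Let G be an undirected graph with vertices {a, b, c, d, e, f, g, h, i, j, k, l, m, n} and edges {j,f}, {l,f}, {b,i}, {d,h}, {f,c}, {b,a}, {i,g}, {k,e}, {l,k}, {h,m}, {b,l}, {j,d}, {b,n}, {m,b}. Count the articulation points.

Removing b increases the component count from 1 to 4, so b is a cut vertex.
Removing f increases the component count from 1 to 2, so f is a cut vertex.
Removing i increases the component count from 1 to 2, so i is a cut vertex.
Likewise k, l are cut vertices.
By contrast removing a leaves 1 component; it is not a cut vertex. No other vertex is a cut vertex either.

5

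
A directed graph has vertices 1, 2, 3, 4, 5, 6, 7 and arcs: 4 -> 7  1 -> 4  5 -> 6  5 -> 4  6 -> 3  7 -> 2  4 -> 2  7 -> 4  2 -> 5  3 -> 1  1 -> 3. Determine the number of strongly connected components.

1

{1, 2, 3, 4, 5, 6, 7} are all mutually reachable — one SCC of size 7.
That gives 1 strongly connected component.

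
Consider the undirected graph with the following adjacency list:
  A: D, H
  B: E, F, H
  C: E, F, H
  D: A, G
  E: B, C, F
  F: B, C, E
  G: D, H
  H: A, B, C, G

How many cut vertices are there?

1

Removing H increases the component count from 1 to 2, so H is a cut vertex.
By contrast removing F leaves 1 component; it is not a cut vertex. No other vertex is a cut vertex either.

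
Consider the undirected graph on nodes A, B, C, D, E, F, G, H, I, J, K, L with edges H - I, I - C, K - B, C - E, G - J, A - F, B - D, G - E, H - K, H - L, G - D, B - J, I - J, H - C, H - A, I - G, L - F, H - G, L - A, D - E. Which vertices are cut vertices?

Removing H increases the component count from 1 to 2, so H is a cut vertex.
By contrast removing F leaves 1 component; it is not a cut vertex. No other vertex is a cut vertex either.

H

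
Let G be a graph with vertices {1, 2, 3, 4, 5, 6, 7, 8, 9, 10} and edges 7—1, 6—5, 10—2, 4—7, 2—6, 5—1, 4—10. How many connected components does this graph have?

4

3 is isolated — a component by itself.
8 is isolated — a component by itself.
9 is isolated — a component by itself.
Starting from 1 we can reach 1, 2, 4, 5, 6, 7, 10. That is one component of size 7.
Total: 4 components.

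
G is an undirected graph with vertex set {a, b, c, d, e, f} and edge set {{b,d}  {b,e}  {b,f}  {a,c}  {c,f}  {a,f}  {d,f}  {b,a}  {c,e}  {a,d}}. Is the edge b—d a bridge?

No

After removing b—d, the path b-a-d still connects them, so the edge is not a bridge.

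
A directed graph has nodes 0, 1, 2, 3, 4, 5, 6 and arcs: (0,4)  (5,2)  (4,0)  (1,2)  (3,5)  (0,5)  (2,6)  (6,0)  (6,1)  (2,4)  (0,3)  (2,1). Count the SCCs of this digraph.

{0, 1, 2, 3, 4, 5, 6} are all mutually reachable — one SCC of size 7.
That gives 1 strongly connected component.

1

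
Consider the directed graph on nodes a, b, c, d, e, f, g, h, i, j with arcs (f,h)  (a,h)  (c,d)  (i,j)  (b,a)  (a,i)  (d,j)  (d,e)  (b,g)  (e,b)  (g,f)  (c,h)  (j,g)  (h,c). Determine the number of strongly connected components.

1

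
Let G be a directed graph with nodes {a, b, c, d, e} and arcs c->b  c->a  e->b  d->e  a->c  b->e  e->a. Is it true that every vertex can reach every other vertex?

There is no directed path from b to d, so the graph is not strongly connected.

No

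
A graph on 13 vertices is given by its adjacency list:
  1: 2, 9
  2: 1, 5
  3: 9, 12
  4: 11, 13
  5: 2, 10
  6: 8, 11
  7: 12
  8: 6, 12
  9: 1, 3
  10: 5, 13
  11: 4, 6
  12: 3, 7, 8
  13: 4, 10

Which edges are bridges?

12-7

The edges on the cycle 4-11-6-8-12-3-9-1-2-5-10-13-4 are not bridges since each lies on that cycle.
But removing 12-7 disconnects 12 from 7 — this is a bridge.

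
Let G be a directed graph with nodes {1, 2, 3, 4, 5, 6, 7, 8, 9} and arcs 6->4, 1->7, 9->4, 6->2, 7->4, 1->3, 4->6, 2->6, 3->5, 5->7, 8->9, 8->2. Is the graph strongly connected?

There is no directed path from 4 to 3, so the graph is not strongly connected.

No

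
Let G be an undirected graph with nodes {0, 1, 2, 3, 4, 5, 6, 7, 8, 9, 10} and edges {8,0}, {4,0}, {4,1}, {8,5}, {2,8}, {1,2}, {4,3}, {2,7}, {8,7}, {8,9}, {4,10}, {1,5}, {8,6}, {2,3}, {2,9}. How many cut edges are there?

2

The edges on the cycle 2-8-9-2 are not bridges since each lies on that cycle.
But removing 6–8 disconnects 6 from 8; removing 4–10 disconnects 4 from 10 — these are bridges.
That makes 2 bridges.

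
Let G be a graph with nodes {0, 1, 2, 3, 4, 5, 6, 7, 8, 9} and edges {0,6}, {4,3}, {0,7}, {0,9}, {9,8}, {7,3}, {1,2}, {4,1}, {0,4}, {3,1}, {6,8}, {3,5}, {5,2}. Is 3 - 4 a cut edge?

No

After removing 3 - 4, the path 3-1-4 still connects them, so the edge is not a bridge.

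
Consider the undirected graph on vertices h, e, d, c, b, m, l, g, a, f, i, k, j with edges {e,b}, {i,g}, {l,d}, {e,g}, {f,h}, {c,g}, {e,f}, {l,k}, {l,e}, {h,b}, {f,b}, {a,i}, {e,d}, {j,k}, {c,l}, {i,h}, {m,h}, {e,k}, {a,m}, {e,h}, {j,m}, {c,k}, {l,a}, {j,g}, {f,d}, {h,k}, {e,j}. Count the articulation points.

Removing f, for instance, still leaves 1 component. No single vertex removal increases the component count — the graph has no articulation points.

0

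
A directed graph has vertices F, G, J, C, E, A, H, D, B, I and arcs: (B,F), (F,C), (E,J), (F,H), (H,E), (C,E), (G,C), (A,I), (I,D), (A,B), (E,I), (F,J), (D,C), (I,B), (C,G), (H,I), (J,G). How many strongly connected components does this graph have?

2

{B, C, D, E, F, G, H, I, J} are all mutually reachable — one SCC of size 9.
{A} is an SCC by itself.
That gives 2 strongly connected components.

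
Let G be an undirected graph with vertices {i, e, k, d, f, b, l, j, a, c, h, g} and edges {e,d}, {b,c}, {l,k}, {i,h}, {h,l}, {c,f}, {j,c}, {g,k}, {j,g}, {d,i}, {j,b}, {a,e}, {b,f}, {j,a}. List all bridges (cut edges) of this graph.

The edges on the cycle j-b-f-c-j are not bridges since each lies on that cycle.
Every edge lies on some cycle, so there are no bridges.

none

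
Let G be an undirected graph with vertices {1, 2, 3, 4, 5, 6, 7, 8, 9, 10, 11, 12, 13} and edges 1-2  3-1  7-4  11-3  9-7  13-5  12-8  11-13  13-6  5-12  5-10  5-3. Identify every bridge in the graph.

The edges on the cycle 11-13-5-3-11 are not bridges since each lies on that cycle.
But removing 3-1 disconnects 3 from 1; removing 13-6 disconnects 13 from 6; removing 7-4 disconnects 7 from 4; removing 5-12 disconnects 5 from 12 — these are bridges.
In total 8 edges are bridges.

1-2, 1-3, 10-5, 12-5, 12-8, 13-6, 4-7, 7-9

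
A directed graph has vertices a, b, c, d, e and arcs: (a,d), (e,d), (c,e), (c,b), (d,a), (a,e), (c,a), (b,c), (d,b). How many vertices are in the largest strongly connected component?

5

{a, b, c, d, e} are all mutually reachable — one SCC of size 5.
The largest has 5 vertices.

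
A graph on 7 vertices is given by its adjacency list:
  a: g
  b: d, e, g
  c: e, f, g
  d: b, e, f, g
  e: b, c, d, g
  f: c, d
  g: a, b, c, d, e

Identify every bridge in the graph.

The edges on the cycle e-g-d-f-c-e are not bridges since each lies on that cycle.
But removing a-g disconnects a from g — this is a bridge.

a-g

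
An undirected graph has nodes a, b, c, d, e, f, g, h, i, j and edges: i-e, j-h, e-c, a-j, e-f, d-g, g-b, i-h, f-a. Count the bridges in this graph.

The edges on the cycle i-e-f-a-j-h-i are not bridges since each lies on that cycle.
But removing e-c disconnects e from c; removing g-b disconnects g from b; removing g-d disconnects g from d — these are bridges.
That makes 3 bridges.

3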